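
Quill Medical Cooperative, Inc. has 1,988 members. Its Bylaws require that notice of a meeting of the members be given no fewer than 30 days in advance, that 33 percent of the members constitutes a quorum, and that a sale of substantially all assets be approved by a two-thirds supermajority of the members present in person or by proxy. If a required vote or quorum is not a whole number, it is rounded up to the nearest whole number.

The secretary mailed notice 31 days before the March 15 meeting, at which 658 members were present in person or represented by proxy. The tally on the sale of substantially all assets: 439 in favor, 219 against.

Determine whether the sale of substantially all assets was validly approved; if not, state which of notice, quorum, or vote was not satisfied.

Notice: 31 days given; 30 required. Satisfied.
Quorum: 33% of 1,988 = 656.04, rounded up to 657; 658 present. Satisfied.
Vote: requires two-thirds of those present (658); 2/3 of 658 = 438.67, rounded up to 439, so 439 needed; 439 in favor. Satisfied.

Valid — all requirements satisfied.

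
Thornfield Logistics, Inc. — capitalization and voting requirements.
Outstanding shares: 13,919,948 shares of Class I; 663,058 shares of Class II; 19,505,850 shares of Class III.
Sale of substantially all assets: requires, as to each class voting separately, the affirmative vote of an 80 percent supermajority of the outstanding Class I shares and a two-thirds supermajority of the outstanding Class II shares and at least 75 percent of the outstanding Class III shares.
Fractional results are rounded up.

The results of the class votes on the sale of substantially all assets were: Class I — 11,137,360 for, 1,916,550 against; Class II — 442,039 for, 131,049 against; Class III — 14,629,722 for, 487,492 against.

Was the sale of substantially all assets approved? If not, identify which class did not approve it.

Class I: 4/5 of 13919948 = 11135958.40, rounded up to 11135959; 11,135,959 required, 11,137,360 in favor — approved.
Class II: 2/3 of 663058 = 442038.67, rounded up to 442039; 442,039 required, 442,039 in favor — approved.
Class III: 3/4 of 19505850 = 14629387.50, rounded up to 14629388; 14,629,388 required, 14,629,722 in favor — approved.

Approved — every class gave the required vote.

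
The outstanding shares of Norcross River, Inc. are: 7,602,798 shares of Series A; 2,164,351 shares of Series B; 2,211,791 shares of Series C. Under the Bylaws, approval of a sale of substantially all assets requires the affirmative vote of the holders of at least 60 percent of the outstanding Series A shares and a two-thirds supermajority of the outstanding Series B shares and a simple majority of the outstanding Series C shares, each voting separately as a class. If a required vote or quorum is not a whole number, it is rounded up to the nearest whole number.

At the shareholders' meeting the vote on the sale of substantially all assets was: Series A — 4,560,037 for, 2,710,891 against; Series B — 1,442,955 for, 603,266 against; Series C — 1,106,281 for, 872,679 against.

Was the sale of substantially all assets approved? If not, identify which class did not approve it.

Not approved — the Series A shares did not give the required vote.

Series A: 3/5 of 7602798 = 4561678.80, rounded up to 4561679; 4,561,679 required, 4,560,037 in favor — not approved.
Series B: 2/3 of 2164351 = 1442900.67, rounded up to 1442901; 1,442,901 required, 1,442,955 in favor — approved.
Series C: a majority of 2211791 is 1105896; 1,105,896 required, 1,106,281 in favor — approved.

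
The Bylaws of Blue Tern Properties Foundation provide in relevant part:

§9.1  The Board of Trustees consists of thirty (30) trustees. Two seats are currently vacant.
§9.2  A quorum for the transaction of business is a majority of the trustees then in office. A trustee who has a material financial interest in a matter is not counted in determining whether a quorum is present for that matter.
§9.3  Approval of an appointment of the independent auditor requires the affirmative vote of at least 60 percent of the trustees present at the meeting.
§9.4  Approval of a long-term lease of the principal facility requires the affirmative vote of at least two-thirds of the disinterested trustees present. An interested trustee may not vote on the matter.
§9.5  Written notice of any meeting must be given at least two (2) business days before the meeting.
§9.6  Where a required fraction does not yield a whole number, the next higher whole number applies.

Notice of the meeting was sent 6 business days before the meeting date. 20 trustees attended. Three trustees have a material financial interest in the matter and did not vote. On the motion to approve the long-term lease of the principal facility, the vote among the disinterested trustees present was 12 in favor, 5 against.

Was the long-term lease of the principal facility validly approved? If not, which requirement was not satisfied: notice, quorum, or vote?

Notice: 6 business days given; 2 required (6 ≥ 2). Satisfied.
Quorum: 20 present, but the 3 interested trustees do not count, leaving 17. Quorum is 15. Satisfied.
Vote: the long-term lease of the principal facility requires two-thirds of the disinterested trustees present (20 − 3 = 17). 2/3 of 17 = 11.33, rounded up to 12, so 12 affirmative votes are needed; 12 voted in favor. Satisfied.

Valid — all requirements satisfied.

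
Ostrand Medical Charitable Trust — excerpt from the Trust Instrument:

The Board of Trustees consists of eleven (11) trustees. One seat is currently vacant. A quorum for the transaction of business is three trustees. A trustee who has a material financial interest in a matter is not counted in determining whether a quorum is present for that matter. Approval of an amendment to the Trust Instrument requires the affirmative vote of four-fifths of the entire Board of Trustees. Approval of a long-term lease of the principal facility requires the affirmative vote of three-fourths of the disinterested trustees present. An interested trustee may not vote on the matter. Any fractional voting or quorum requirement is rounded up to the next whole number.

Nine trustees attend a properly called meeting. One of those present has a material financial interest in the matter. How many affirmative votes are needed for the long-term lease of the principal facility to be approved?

6

The long-term lease of the principal facility requires three-fourths of the disinterested trustees present (9 − 1 = 8).
3/4 of 8 = 6.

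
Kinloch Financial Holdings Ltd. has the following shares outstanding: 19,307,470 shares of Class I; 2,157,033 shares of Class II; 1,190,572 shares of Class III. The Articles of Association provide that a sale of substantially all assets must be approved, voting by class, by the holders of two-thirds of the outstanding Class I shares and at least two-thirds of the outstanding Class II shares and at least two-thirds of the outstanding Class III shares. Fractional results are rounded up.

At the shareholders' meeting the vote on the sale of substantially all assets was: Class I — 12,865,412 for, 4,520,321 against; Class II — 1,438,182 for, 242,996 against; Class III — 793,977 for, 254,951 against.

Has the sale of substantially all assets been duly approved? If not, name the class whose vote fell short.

Class I: 2/3 of 19307470 = 12871646.67, rounded up to 12871647; 12,871,647 required, 12,865,412 in favor — not approved.
Class II: 2/3 of 2157033 = 1438022; 1,438,022 required, 1,438,182 in favor — approved.
Class III: 2/3 of 1190572 = 793714.67, rounded up to 793715; 793,715 required, 793,977 in favor — approved.

Not approved — the Class I shares did not give the required vote.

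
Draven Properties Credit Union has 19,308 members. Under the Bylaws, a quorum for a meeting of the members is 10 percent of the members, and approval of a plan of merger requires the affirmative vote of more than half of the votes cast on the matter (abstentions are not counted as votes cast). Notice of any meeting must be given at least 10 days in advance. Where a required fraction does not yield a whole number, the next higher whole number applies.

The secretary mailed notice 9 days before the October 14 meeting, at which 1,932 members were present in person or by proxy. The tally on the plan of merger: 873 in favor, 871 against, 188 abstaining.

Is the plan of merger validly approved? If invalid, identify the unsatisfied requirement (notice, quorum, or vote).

Invalid — notice requirement not satisfied.

Notice: 9 days given; 10 required. Not satisfied.
Quorum: 10% of 19,308 = 1,930.80, rounded up to 1,931; 1,932 present. Satisfied.
Vote: requires a majority of the votes cast (1,932 − 188 abstaining = 1,744); a majority of 1744 is 873, so 873 needed; 873 in favor. Satisfied.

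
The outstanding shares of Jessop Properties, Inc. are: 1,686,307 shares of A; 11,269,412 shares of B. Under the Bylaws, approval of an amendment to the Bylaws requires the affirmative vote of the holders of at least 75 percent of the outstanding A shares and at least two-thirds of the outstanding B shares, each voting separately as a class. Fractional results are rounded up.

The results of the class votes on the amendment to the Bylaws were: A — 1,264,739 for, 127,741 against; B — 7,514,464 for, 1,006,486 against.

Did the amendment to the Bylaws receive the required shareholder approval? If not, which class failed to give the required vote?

A: 3/4 of 1686307 = 1264730.25, rounded up to 1264731; 1,264,731 required, 1,264,739 in favor — approved.
B: 2/3 of 11269412 = 7512941.33, rounded up to 7512942; 7,512,942 required, 7,514,464 in favor — approved.

Approved — every class gave the required vote.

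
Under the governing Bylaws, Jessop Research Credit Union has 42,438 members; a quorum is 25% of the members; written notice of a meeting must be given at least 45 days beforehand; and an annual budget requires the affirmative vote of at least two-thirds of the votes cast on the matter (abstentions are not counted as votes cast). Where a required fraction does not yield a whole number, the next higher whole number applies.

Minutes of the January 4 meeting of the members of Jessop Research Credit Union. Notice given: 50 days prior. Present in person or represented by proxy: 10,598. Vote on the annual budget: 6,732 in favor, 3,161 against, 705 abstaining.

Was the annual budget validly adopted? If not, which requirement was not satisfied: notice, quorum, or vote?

Invalid — quorum requirement not satisfied.

Notice: 50 days given; 45 required. Satisfied.
Quorum: 25% of 42,438 = 10,609.50, rounded up to 10,610; 10,598 present. Not satisfied.
Vote: requires two-thirds of the votes cast (10,598 − 705 abstaining = 9,893); 2/3 of 9893 = 6595.33, rounded up to 6596, so 6,596 needed; 6,732 in favor. Satisfied.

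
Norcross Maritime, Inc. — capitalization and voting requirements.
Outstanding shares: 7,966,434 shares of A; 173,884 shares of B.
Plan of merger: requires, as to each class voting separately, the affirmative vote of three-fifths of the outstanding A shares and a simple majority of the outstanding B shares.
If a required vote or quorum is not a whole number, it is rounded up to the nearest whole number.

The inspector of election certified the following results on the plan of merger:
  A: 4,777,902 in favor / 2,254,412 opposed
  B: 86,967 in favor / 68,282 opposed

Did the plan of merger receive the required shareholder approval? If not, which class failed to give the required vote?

A: 3/5 of 7966434 = 4779860.40, rounded up to 4779861; 4,779,861 required, 4,777,902 in favor — not approved.
B: a majority of 173884 is 86943; 86,943 required, 86,967 in favor — approved.

Not approved — the A shares did not give the required vote.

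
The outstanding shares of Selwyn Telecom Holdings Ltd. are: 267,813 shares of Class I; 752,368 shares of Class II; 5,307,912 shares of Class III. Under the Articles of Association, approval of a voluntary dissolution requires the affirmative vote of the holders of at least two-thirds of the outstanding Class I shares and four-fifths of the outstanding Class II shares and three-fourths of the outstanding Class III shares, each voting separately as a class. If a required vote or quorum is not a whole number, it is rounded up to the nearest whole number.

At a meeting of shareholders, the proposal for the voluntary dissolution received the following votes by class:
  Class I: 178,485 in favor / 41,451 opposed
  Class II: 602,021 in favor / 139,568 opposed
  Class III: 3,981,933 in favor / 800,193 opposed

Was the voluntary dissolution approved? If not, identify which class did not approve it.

Not approved — the Class I shares did not give the required vote.

Class I: 2/3 of 267813 = 178542; 178,542 required, 178,485 in favor — not approved.
Class II: 4/5 of 752368 = 601894.40, rounded up to 601895; 601,895 required, 602,021 in favor — approved.
Class III: 3/4 of 5307912 = 3980934; 3,980,934 required, 3,981,933 in favor — approved.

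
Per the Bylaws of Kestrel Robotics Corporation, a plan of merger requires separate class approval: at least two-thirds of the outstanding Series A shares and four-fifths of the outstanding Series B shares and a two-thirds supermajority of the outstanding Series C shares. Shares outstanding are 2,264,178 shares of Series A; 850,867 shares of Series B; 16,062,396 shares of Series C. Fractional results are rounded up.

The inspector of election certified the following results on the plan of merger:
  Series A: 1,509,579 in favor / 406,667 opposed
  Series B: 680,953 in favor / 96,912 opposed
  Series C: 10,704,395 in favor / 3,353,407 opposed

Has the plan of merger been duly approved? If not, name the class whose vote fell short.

Series A: 2/3 of 2264178 = 1509452; 1,509,452 required, 1,509,579 in favor — approved.
Series B: 4/5 of 850867 = 680693.60, rounded up to 680694; 680,694 required, 680,953 in favor — approved.
Series C: 2/3 of 16062396 = 10708264; 10,708,264 required, 10,704,395 in favor — not approved.

Not approved — the Series C shares did not give the required vote.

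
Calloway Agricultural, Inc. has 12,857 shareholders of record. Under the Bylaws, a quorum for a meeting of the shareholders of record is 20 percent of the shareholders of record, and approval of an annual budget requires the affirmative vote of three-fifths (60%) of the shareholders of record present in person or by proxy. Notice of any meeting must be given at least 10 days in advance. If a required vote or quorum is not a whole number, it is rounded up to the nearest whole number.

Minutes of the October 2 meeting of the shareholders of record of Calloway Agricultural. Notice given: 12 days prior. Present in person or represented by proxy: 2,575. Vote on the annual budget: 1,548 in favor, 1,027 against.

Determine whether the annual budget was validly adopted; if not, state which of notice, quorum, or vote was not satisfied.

Notice: 12 days given; 10 required. Satisfied.
Quorum: 20% of 12,857 = 2,571.40, rounded up to 2,572; 2,575 present. Satisfied.
Vote: requires three-fifths of those present (2,575); 3/5 of 2575 = 1545, so 1,545 needed; 1,548 in favor. Satisfied.

Valid — all requirements satisfied.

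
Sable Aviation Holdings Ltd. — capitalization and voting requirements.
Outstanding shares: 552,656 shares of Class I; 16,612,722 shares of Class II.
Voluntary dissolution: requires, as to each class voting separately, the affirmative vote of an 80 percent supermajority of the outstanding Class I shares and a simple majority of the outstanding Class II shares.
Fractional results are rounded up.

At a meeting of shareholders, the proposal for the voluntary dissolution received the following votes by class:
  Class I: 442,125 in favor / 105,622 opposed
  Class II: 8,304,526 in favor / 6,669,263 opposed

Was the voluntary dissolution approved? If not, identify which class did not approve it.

Not approved — the Class II shares did not give the required vote.

Class I: 4/5 of 552656 = 442124.80, rounded up to 442125; 442,125 required, 442,125 in favor — approved.
Class II: a majority of 16612722 is 8306362; 8,306,362 required, 8,304,526 in favor — not approved.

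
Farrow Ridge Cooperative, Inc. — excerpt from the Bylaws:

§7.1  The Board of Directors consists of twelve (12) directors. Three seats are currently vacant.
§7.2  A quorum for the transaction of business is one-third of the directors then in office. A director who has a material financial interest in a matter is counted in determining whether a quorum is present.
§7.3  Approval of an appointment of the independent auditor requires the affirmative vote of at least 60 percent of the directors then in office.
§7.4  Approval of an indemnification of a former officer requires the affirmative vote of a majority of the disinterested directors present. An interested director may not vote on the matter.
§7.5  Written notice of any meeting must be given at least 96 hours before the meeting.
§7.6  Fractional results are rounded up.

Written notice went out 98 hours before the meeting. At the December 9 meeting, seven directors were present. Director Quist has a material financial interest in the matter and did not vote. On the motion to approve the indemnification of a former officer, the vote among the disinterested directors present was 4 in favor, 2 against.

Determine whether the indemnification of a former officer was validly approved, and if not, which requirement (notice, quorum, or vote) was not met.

Valid — all requirements satisfied.

Notice: 98 hours given; 96 required (98 ≥ 96). Satisfied.
Quorum: 7 present (interested directors count toward quorum); quorum is 3. Satisfied.
Vote: the indemnification of a former officer requires a majority of the disinterested directors present (7 − 1 = 6). A majority of 6 is 4, so 4 affirmative votes are needed; 4 voted in favor. Satisfied.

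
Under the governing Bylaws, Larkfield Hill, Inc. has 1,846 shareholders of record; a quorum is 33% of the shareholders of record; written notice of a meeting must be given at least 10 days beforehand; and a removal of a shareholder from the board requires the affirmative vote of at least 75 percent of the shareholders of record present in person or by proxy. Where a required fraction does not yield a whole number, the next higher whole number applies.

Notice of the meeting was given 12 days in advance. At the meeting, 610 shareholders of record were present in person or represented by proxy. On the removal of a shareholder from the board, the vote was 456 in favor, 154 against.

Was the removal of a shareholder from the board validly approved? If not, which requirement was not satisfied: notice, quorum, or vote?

Notice: 12 days given; 10 required. Satisfied.
Quorum: 33% of 1,846 = 609.18, rounded up to 610; 610 present. Satisfied.
Vote: requires three-fourths of those present (610); 3/4 of 610 = 457.50, rounded up to 458, so 458 needed; 456 in favor. Not satisfied.

Invalid — vote requirement not satisfied.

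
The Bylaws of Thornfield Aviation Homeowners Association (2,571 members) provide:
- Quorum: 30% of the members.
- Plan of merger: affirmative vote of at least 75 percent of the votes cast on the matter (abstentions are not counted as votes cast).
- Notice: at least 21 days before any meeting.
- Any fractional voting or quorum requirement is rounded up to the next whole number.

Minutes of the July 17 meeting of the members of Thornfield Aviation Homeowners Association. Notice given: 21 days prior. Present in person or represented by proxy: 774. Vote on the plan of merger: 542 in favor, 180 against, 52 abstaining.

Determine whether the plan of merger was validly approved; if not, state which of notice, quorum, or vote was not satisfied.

Valid — all requirements satisfied.

Notice: 21 days given; 21 required. Satisfied.
Quorum: 30% of 2,571 = 771.30, rounded up to 772; 774 present. Satisfied.
Vote: requires three-fourths of the votes cast (774 − 52 abstaining = 722); 3/4 of 722 = 541.50, rounded up to 542, so 542 needed; 542 in favor. Satisfied.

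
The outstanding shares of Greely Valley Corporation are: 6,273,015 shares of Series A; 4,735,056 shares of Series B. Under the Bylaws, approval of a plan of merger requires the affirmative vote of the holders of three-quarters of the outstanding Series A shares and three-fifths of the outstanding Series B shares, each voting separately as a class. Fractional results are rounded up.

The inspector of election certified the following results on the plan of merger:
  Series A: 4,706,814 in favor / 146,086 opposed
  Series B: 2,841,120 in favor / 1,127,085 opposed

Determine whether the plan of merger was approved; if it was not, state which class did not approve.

Approved — every class gave the required vote.

Series A: 3/4 of 6273015 = 4704761.25, rounded up to 4704762; 4,704,762 required, 4,706,814 in favor — approved.
Series B: 3/5 of 4735056 = 2841033.60, rounded up to 2841034; 2,841,034 required, 2,841,120 in favor — approved.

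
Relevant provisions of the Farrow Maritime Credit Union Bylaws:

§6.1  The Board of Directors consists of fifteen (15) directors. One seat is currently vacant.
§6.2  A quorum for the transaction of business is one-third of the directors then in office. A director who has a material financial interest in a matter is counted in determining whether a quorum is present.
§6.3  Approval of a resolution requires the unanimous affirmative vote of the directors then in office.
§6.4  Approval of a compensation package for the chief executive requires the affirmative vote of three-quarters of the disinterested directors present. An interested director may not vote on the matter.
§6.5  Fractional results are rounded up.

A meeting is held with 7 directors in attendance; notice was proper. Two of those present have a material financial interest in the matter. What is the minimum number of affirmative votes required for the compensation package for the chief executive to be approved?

4

The compensation package for the chief executive requires three-fourths of the disinterested directors present (7 − 2 = 5).
3/4 of 5 = 3.75, rounded up to 4.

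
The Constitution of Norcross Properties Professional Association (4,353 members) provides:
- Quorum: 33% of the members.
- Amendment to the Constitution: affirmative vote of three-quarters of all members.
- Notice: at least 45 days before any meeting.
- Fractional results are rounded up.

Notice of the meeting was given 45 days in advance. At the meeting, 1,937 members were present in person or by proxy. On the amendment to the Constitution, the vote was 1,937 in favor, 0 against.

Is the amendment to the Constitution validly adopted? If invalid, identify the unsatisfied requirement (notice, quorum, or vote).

Notice: 45 days given; 45 required. Satisfied.
Quorum: 33% of 4,353 = 1,436.49, rounded up to 1,437; 1,937 present. Satisfied.
Vote: requires three-fourths of all members (4,353); 3/4 of 4353 = 3264.75, rounded up to 3265, so 3,265 needed; 1,937 in favor. Not satisfied.

Invalid — vote requirement not satisfied.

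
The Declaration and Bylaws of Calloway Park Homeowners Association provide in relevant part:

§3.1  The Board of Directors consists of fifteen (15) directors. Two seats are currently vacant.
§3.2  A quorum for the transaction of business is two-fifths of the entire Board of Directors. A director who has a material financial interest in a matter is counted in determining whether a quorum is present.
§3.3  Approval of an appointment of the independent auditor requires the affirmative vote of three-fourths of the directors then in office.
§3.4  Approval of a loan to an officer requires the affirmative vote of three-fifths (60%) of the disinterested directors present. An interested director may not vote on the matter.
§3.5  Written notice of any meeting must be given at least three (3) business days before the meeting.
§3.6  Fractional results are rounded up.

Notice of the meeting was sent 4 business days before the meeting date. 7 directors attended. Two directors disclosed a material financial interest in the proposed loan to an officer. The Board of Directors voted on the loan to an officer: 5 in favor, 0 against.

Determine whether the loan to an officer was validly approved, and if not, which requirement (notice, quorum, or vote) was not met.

Valid — all requirements satisfied.

Notice: 4 business days given; 3 required (4 ≥ 3). Satisfied.
Quorum: 7 present (interested directors count toward quorum); quorum is 6. Satisfied.
Vote: the loan to an officer requires three-fifths of the disinterested directors present (7 − 2 = 5). 3/5 of 5 = 3, so 3 affirmative votes are needed; 5 voted in favor. Satisfied.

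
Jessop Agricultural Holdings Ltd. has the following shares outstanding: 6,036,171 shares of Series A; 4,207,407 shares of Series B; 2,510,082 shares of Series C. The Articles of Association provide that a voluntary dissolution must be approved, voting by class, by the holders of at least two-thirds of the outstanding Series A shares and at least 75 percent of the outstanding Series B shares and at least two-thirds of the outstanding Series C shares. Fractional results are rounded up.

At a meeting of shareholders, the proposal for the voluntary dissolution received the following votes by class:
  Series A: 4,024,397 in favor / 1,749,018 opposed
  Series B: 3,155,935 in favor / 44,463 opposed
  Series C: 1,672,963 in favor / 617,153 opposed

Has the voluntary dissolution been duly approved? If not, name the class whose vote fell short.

Series A: 2/3 of 6036171 = 4024114; 4,024,114 required, 4,024,397 in favor — approved.
Series B: 3/4 of 4207407 = 3155555.25, rounded up to 3155556; 3,155,556 required, 3,155,935 in favor — approved.
Series C: 2/3 of 2510082 = 1673388; 1,673,388 required, 1,672,963 in favor — not approved.

Not approved — the Series C shares did not give the required vote.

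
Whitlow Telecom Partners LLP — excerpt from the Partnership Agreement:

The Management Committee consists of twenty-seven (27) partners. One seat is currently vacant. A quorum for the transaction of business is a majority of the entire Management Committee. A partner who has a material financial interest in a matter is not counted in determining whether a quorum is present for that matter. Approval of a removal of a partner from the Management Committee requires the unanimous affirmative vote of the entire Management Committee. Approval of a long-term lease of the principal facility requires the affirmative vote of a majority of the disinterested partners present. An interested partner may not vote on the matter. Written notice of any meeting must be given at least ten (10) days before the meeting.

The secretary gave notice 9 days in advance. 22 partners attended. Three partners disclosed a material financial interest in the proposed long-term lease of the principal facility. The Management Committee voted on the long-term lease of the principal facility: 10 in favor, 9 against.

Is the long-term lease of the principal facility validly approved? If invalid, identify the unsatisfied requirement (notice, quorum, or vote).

Invalid — notice requirement not satisfied.

Notice: 9 days given; 10 required (9 < 10). Not satisfied.
Quorum: 22 present, but the 3 interested partners do not count, leaving 19. Quorum is 14. Satisfied.
Vote: the long-term lease of the principal facility requires a majority of the disinterested partners present (22 − 3 = 19). A majority of 19 is 10, so 10 affirmative votes are needed; 10 voted in favor. Satisfied.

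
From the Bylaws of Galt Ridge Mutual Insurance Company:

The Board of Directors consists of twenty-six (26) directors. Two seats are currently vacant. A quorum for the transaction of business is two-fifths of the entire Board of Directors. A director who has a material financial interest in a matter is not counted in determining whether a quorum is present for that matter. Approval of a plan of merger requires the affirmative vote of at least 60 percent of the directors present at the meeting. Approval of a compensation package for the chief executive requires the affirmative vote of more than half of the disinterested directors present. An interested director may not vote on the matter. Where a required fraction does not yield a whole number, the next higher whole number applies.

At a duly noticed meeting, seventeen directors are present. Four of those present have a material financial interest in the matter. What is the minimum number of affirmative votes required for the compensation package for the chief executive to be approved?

The compensation package for the chief executive requires a majority of the disinterested directors present (17 − 4 = 13).
A majority of 13 is 7.

7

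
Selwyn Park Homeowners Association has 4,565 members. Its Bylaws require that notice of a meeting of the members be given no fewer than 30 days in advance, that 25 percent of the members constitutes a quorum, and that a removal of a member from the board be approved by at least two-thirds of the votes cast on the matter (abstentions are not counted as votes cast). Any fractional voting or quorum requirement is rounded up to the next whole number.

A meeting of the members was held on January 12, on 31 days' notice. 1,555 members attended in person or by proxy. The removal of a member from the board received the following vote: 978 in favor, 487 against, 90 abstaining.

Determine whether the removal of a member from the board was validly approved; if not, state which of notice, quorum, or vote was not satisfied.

Notice: 31 days given; 30 required. Satisfied.
Quorum: 25% of 4,565 = 1,141.25, rounded up to 1,142; 1,555 present. Satisfied.
Vote: requires two-thirds of the votes cast (1,555 − 90 abstaining = 1,465); 2/3 of 1465 = 976.67, rounded up to 977, so 977 needed; 978 in favor. Satisfied.

Valid — all requirements satisfied.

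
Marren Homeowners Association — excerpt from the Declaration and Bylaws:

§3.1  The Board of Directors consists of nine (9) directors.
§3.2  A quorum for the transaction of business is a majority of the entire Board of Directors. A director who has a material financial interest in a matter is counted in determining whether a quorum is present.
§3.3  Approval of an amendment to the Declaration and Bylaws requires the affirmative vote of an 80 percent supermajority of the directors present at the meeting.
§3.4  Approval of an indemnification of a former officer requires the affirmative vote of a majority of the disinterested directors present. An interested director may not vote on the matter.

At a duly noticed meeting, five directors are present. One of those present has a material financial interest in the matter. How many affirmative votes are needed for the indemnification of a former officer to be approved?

The indemnification of a former officer requires a majority of the disinterested directors present (5 − 1 = 4).
A majority of 4 is 3.

3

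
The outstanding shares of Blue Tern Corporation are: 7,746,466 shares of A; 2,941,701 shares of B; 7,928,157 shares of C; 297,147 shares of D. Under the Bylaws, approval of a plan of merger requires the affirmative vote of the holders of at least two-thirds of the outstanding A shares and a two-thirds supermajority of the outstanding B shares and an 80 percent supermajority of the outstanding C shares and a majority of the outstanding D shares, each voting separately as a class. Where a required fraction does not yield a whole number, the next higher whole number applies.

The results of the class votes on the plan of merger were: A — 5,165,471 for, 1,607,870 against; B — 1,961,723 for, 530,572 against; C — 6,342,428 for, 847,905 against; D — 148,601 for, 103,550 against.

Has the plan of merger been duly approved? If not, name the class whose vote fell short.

Not approved — the C shares did not give the required vote.

A: 2/3 of 7746466 = 5164310.67, rounded up to 5164311; 5,164,311 required, 5,165,471 in favor — approved.
B: 2/3 of 2941701 = 1961134; 1,961,134 required, 1,961,723 in favor — approved.
C: 4/5 of 7928157 = 6342525.60, rounded up to 6342526; 6,342,526 required, 6,342,428 in favor — not approved.
D: a majority of 297147 is 148574; 148,574 required, 148,601 in favor — approved.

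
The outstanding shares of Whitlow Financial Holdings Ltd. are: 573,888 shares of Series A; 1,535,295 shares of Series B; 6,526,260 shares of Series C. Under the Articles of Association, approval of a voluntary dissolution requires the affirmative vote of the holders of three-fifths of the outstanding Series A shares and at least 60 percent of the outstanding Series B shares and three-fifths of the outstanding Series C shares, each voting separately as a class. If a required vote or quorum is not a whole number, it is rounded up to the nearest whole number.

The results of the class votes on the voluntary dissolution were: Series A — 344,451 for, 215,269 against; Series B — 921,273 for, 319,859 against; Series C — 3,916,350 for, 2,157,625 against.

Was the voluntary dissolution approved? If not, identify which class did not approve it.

Series A: 3/5 of 573888 = 344332.80, rounded up to 344333; 344,333 required, 344,451 in favor — approved.
Series B: 3/5 of 1535295 = 921177; 921,177 required, 921,273 in favor — approved.
Series C: 3/5 of 6526260 = 3915756; 3,915,756 required, 3,916,350 in favor — approved.

Approved — every class gave the required vote.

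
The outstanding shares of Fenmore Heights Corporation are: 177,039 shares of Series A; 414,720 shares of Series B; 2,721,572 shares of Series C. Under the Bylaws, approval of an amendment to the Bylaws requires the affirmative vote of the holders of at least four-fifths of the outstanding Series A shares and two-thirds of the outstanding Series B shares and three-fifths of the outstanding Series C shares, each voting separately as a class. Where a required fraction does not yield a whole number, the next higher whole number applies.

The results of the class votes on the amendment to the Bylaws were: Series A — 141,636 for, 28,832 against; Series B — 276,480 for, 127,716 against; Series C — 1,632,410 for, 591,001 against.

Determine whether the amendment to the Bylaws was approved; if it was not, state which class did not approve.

Not approved — the Series C shares did not give the required vote.

Series A: 4/5 of 177039 = 141631.20, rounded up to 141632; 141,632 required, 141,636 in favor — approved.
Series B: 2/3 of 414720 = 276480; 276,480 required, 276,480 in favor — approved.
Series C: 3/5 of 2721572 = 1632943.20, rounded up to 1632944; 1,632,944 required, 1,632,410 in favor — not approved.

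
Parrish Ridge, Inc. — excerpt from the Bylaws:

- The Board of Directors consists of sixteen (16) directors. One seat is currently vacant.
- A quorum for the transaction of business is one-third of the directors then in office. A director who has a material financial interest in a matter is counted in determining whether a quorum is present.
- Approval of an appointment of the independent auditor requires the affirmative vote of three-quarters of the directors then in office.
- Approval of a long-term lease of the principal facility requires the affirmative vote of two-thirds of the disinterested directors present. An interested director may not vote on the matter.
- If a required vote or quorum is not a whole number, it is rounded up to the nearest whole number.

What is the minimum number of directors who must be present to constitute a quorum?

1/3 of 15 = 5.

5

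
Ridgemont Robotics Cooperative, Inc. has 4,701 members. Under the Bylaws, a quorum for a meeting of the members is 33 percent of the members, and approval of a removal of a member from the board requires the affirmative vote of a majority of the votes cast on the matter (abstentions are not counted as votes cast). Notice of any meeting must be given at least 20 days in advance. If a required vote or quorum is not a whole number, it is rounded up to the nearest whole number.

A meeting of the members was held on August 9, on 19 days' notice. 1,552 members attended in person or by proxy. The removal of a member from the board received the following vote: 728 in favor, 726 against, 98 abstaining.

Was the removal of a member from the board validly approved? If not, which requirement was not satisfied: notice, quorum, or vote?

Notice: 19 days given; 20 required. Not satisfied.
Quorum: 33% of 4,701 = 1,551.33, rounded up to 1,552; 1,552 present. Satisfied.
Vote: requires a majority of the votes cast (1,552 − 98 abstaining = 1,454); a majority of 1454 is 728, so 728 needed; 728 in favor. Satisfied.

Invalid — notice requirement not satisfied.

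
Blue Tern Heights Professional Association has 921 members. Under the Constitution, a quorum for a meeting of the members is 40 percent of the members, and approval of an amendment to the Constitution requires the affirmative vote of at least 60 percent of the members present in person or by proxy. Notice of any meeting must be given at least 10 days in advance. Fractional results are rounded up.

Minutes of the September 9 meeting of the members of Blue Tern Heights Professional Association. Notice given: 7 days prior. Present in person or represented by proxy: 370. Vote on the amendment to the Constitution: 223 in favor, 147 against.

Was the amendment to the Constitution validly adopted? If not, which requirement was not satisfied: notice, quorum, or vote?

Notice: 7 days given; 10 required. Not satisfied.
Quorum: 40% of 921 = 368.40, rounded up to 369; 370 present. Satisfied.
Vote: requires three-fifths of those present (370); 3/5 of 370 = 222, so 222 needed; 223 in favor. Satisfied.

Invalid — notice requirement not satisfied.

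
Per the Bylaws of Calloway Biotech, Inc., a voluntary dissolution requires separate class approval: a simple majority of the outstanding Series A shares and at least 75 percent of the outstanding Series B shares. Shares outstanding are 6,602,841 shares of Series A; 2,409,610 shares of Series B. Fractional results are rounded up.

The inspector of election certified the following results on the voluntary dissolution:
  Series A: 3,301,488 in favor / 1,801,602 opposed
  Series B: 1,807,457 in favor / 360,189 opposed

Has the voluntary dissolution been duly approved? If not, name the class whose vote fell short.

Approved — every class gave the required vote.

Series A: a majority of 6602841 is 3301421; 3,301,421 required, 3,301,488 in favor — approved.
Series B: 3/4 of 2409610 = 1807207.50, rounded up to 1807208; 1,807,208 required, 1,807,457 in favor — approved.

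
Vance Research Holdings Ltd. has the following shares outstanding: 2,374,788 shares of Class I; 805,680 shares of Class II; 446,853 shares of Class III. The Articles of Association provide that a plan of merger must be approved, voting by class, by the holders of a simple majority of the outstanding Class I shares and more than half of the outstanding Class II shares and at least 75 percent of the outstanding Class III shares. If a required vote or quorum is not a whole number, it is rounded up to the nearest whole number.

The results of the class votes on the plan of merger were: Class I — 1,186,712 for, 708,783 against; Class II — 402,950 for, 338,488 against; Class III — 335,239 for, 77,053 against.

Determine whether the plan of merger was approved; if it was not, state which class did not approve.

Not approved — the Class I shares did not give the required vote.

Class I: a majority of 2374788 is 1187395; 1,187,395 required, 1,186,712 in favor — not approved.
Class II: a majority of 805680 is 402841; 402,841 required, 402,950 in favor — approved.
Class III: 3/4 of 446853 = 335139.75, rounded up to 335140; 335,140 required, 335,239 in favor — approved.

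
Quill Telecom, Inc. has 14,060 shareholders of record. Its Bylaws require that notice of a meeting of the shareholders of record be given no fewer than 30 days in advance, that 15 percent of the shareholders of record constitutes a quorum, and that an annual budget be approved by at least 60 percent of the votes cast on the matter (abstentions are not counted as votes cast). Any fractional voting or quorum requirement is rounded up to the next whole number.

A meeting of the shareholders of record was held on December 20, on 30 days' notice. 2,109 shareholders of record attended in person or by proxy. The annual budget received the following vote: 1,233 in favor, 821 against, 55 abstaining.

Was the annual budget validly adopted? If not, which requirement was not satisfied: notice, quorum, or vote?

Notice: 30 days given; 30 required. Satisfied.
Quorum: 15% of 14,060 = 2,109; 2,109 present. Satisfied.
Vote: requires three-fifths of the votes cast (2,109 − 55 abstaining = 2,054); 3/5 of 2054 = 1232.40, rounded up to 1233, so 1,233 needed; 1,233 in favor. Satisfied.

Valid — all requirements satisfied.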